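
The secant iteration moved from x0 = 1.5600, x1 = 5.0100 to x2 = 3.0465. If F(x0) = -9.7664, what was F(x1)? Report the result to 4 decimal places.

12.9003

The secant line through (1.5600, -9.7664) and (5.0100, F(x1)) crosses zero at x2 = 3.0465.
So (1.5600, -9.7664), (5.0100, F(x1)), (3.0465, 0) are collinear:
F(x1) = -9.7664 · (5.0100 − 3.0465) / (1.5600 − 3.0465) = -9.7664 · (1.963500)/(-1.486500) = 12.900320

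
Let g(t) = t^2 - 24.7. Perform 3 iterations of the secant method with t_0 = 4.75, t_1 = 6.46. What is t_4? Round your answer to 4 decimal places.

g(4.75) = -2.137500, g(6.46) = 17.031600
t_2 = 6.460000 − 17.031600·(6.460000 − 4.750000) / (17.031600 − (-2.137500)) = 6.460000 − (29.124036)/(19.169100) = 4.940678
g(4.940678) = -0.289701
t_3 = 4.940678 − (-0.289701)·(4.940678 − 6.460000) / (-0.289701 − 17.031600) = 4.940678 − (0.440149)/(-17.321301) = 4.966089
g(4.966089) = -0.037962
t_4 = 4.966089 − (-0.037962)·(4.966089 − 4.940678) / (-0.037962 − (-0.289701)) = 4.966089 − (-0.000965)/(0.251740) = 4.969921

4.9699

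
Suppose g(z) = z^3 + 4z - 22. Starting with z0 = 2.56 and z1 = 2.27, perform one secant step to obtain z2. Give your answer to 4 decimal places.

g(2.56) = 5.017216, g(2.27) = -1.222917
z2 = 2.270000 − (-1.222917)·(2.270000 − 2.560000) / (-1.222917 − 5.017216) = 2.270000 − (0.354646)/(-6.240133) = 2.326833

2.3268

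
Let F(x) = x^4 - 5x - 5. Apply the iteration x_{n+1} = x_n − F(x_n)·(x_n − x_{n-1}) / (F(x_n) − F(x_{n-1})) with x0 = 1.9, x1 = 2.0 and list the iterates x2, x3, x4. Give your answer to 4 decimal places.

F(1.9) = -1.467900, F(2.0) = 1.000000
x2 = 2.000000 − 1.000000·(2.000000 − 1.900000) / (1.000000 − (-1.467900)) = 2.000000 − (0.100000)/(2.467900) = 1.959480
F(1.959480) = -0.055172
x3 = 1.959480 − (-0.055172)·(1.959480 − 2.000000) / (-0.055172 − 1.000000) = 1.959480 − (0.002236)/(-1.055172) = 1.961598
F(1.961598) = -0.001902
x4 = 1.961598 − (-0.001902)·(1.961598 − 1.959480) / (-0.001902 − (-0.055172)) = 1.961598 − (-0.000004)/(0.053270) = 1.961674

1.9595, 1.9616, 1.9617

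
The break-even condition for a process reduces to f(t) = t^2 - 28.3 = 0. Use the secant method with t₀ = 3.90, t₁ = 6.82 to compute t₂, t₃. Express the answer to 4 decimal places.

f(3.90) = -13.090000, f(6.82) = 18.212400
t₂ = 6.820000 − 18.212400·(6.820000 − 3.900000) / (18.212400 − (-13.090000)) = 6.820000 − (53.180208)/(31.302400) = 5.121082
f(5.121082) = -2.074518
t₃ = 5.121082 − (-2.074518)·(5.121082 − 6.820000) / (-2.074518 − 18.212400) = 5.121082 − (3.524436)/(-20.286918) = 5.294812

5.1211, 5.2948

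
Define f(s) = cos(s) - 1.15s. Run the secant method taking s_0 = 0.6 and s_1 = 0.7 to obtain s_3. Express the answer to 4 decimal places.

0.6775

f(0.6) = 0.135336, f(0.7) = -0.040158
s_2 = 0.700000 − (-0.040158)·(0.700000 − 0.600000) / (-0.040158 − 0.135336) = 0.700000 − (-0.004016)/(-0.175493) = 0.677117
f(0.677117) = 0.000697
s_3 = 0.677117 − 0.000697·(0.677117 − 0.700000) / (0.000697 − (-0.040158)) = 0.677117 − (-0.000016)/(0.040855) = 0.677508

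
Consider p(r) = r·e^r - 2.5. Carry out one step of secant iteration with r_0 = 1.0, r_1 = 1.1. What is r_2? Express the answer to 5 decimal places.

0.96277

p(1.0) = 0.2182818, p(1.1) = 0.8045826
r_2 = 1.1000000 − 0.8045826·(1.1000000 − 1.0000000) / (0.8045826 − 0.2182818) = 1.1000000 − (0.0804583)/(0.5863008) = 0.9627697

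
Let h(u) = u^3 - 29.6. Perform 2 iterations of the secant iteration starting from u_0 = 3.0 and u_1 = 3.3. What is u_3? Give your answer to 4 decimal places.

3.0930

h(3.0) = -2.600000, h(3.3) = 6.337000
u_2 = 3.300000 − 6.337000·(3.300000 − 3.000000) / (6.337000 − (-2.600000)) = 3.300000 − (1.901100)/(8.937000) = 3.087278
h(3.087278) = -0.174283
u_3 = 3.087278 − (-0.174283)·(3.087278 − 3.300000) / (-0.174283 − 6.337000) = 3.087278 − (0.037074)/(-6.511283) = 3.092971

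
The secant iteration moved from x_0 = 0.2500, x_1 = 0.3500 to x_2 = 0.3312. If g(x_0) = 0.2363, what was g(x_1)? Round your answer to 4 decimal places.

-0.0547

The secant line through (0.2500, 0.2363) and (0.3500, g(x_1)) crosses zero at x_2 = 0.3312.
So (0.2500, 0.2363), (0.3500, g(x_1)), (0.3312, 0) are collinear:
g(x_1) = 0.2363 · (0.3500 − 0.3312) / (0.2500 − 0.3312) = 0.2363 · (0.018800)/(-0.081200) = -0.054710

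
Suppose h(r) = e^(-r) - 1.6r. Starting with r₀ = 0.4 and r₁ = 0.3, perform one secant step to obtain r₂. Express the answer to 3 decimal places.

h(0.4) = 0.03032, h(0.3) = 0.26082
r₂ = 0.30000 − 0.26082·(0.30000 − 0.40000) / (0.26082 − 0.03032) = 0.30000 − (-0.02608)/(0.23050) = 0.41315

0.413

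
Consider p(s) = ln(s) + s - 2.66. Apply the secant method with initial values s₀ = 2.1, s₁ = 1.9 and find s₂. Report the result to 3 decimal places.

p(2.1) = 0.18194, p(1.9) = -0.11815
s₂ = 1.90000 − (-0.11815)·(1.90000 − 2.10000) / (-0.11815 − 0.18194) = 1.90000 − (0.02363)/(-0.30008) = 1.97874

1.979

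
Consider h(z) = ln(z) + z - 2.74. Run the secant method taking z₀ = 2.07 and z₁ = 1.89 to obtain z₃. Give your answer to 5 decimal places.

2.03132

h(2.07) = 0.0575486, h(1.89) = -0.2134232
z₂ = 1.8900000 − (-0.2134232)·(1.8900000 − 2.0700000) / (-0.2134232 − 0.0575486) = 1.8900000 − (0.0384162)/(-0.2709718) = 2.0317719
h(2.0317719) = 0.0006801
z₃ = 2.0317719 − 0.0006801·(2.0317719 − 1.8900000) / (0.0006801 − (-0.2134232)) = 2.0317719 − (0.0000964)/(0.2141033) = 2.0313215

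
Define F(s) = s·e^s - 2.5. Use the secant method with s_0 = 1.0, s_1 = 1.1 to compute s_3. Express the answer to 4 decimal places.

0.9590

F(1.0) = 0.218282, F(1.1) = 0.804583
s_2 = 1.100000 − 0.804583·(1.100000 − 1.000000) / (0.804583 − 0.218282) = 1.100000 − (0.080458)/(0.586301) = 0.962770
F(0.962770) = 0.021436
s_3 = 0.962770 − 0.021436·(0.962770 − 1.100000) / (0.021436 − 0.804583) = 0.962770 − (-0.002942)/(-0.783147) = 0.959013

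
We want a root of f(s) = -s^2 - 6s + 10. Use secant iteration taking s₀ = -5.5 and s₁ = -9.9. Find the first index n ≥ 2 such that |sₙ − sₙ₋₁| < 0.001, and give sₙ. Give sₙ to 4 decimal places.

n = 6, sₙ = -7.3589

f(-5.5) = 12.750000, f(-9.9) = -28.610000
s₂ = -9.900000 − (-28.610000)·(-4.400000)/(-41.360000) = -6.856383;  |Δ| = 3.043617
f(-6.856383) = 4.128310
s₃ = -6.856383 − 4.128310·(3.043617)/(32.738310) = -7.240184;  |Δ| = 0.383801
f(-7.240184) = 1.020840
s₄ = -7.240184 − 1.020840·(-0.383801)/(-3.107470) = -7.366267;  |Δ| = 0.126083
f(-7.366267) = -0.064288
s₅ = -7.366267 − (-0.064288)·(-0.126083)/(-1.085128) = -7.358797;  |Δ| = 0.007470
f(-7.358797) = 0.000886
s₆ = -7.358797 − 0.000886·(0.007470)/(0.065174) = -7.358899;  |Δ| = 0.000102
|s₆ − s₅| = 0.000102 < 0.001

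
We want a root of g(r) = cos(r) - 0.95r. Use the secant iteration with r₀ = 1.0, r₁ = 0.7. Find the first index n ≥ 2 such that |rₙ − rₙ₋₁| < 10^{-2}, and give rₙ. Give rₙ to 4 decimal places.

n = 3, rₙ = 0.7618

g(1.0) = -0.409698, g(0.7) = 0.099842
r₂ = 0.700000 − 0.099842·(-0.300000)/(0.509540) = 0.758784;  |Δ| = 0.058784
g(0.758784) = 0.004829
r₃ = 0.758784 − 0.004829·(0.058784)/(-0.095013) = 0.761771;  |Δ| = 0.002988
|r₃ − r₂| = 0.002988 < 10^{-2}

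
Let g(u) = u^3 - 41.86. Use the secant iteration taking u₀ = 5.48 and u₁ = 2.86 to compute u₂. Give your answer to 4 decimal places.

g(5.48) = 122.706592, g(2.86) = -18.466344
u₂ = 2.860000 − (-18.466344)·(2.860000 − 5.480000) / (-18.466344 − 122.706592) = 2.860000 − (48.381821)/(-141.172936) = 3.202713

3.2027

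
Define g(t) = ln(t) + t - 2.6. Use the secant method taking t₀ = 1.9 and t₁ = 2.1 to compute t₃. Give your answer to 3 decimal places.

1.938

g(1.9) = -0.05815, g(2.1) = 0.24194
t₂ = 2.10000 − 0.24194·(2.10000 − 1.90000) / (0.24194 − (-0.05815)) = 2.10000 − (0.04839)/(0.30008) = 1.93875
g(1.93875) = 0.00080
t₃ = 1.93875 − 0.00080·(1.93875 − 2.10000) / (0.00080 − 0.24194) = 1.93875 − (-0.00013)/(-0.24114) = 1.93822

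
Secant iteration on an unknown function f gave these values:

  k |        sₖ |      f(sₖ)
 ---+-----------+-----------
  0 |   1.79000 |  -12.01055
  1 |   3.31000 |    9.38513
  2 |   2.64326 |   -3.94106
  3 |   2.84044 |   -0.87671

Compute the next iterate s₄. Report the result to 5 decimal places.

2.89685

s₄ = 2.84044 − (-0.87671)·(2.84044 − 2.64326) / (-0.87671 − (-3.94106))
   = 2.84044 − (-0.1728697)/(3.0643500) = 2.8968532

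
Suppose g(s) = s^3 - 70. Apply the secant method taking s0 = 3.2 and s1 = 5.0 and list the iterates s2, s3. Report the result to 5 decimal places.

g(3.2) = -37.2320000, g(5.0) = 55.0000000
s2 = 5.0000000 − 55.0000000·(5.0000000 − 3.2000000) / (55.0000000 − (-37.2320000)) = 5.0000000 − (99.0000000)/(92.2320000) = 3.9266198
g(3.9266198) = -9.4580276
s3 = 3.9266198 − (-9.4580276)·(3.9266198 − 5.0000000) / (-9.4580276 − 55.0000000) = 3.9266198 − (10.1520593)/(-64.4580276) = 4.0841186

3.92662, 4.08412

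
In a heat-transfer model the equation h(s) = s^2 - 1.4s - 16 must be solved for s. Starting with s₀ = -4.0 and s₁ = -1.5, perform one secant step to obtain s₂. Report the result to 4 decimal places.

h(-4.0) = 5.600000, h(-1.5) = -11.650000
s₂ = -1.500000 − (-11.650000)·(-1.500000 − (-4.000000)) / (-11.650000 − 5.600000) = -1.500000 − (-29.125000)/(-17.250000) = -3.188406

-3.1884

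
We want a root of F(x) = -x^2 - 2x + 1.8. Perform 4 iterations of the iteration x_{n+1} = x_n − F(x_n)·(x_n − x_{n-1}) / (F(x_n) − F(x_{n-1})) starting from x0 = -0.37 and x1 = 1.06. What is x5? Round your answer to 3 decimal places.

F(-0.37) = 2.40310, F(1.06) = -1.44360
x2 = 1.06000 − (-1.44360)·(1.06000 − (-0.37000)) / (-1.44360 − 2.40310) = 1.06000 − (-2.06435)/(-3.84670) = 0.52335
F(0.52335) = 0.47942
x3 = 0.52335 − 0.47942·(0.52335 − 1.06000) / (0.47942 − (-1.44360)) = 0.52335 − (-0.25728)/(1.92302) = 0.65714
F(0.65714) = 0.05390
x4 = 0.65714 − 0.05390·(0.65714 − 0.52335) / (0.05390 − 0.47942) = 0.65714 − (0.00721)/(-0.42552) = 0.67408
F(0.67408) = -0.00255
x5 = 0.67408 − (-0.00255)·(0.67408 − 0.65714) / (-0.00255 − 0.05390) = 0.67408 − (-0.00004)/(-0.05645) = 0.67332

0.673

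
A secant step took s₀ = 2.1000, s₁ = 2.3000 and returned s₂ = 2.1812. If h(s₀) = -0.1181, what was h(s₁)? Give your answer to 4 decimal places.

The secant line through (2.1000, -0.1181) and (2.3000, h(s₁)) crosses zero at s₂ = 2.1812.
So (2.1000, -0.1181), (2.3000, h(s₁)), (2.1812, 0) are collinear:
h(s₁) = -0.1181 · (2.3000 − 2.1812) / (2.1000 − 2.1812) = -0.1181 · (0.118800)/(-0.081200) = 0.172787

0.1728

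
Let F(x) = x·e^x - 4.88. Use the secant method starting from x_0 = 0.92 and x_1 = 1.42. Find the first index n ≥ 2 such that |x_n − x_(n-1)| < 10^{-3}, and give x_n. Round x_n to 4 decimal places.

F(0.92) = -2.571453, F(1.42) = 0.994711
x_2 = 1.420000 − 0.994711·(0.500000)/(3.566164) = 1.280535;  |Δ| = 0.139465
F(1.280535) = -0.271913
x_3 = 1.280535 − (-0.271913)·(-0.139465)/(-1.266624) = 1.310475;  |Δ| = 0.029940
F(1.310475) = -0.020848
x_4 = 1.310475 − (-0.020848)·(0.029940)/(0.251066) = 1.312961;  |Δ| = 0.002486
F(1.312961) = 0.000489
x_5 = 1.312961 − 0.000489·(0.002486)/(0.021337) = 1.312904;  |Δ| = 0.000057
|x_5 − x_4| = 0.000057 < 10^{-3}

n = 5, x_n = 1.3129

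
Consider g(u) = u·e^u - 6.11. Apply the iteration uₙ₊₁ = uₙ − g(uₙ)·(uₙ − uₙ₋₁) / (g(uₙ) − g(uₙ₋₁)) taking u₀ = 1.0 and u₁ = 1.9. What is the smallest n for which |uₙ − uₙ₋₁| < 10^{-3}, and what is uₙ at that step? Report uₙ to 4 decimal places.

g(1.0) = -3.391718, g(1.9) = 6.593199
u₂ = 1.900000 − 6.593199·(0.900000)/(9.984918) = 1.305716;  |Δ| = 0.594284
g(1.305716) = -1.291479
u₃ = 1.305716 − (-1.291479)·(-0.594284)/(-7.884678) = 1.403057;  |Δ| = 0.097341
g(1.403057) = -0.402902
u₄ = 1.403057 − (-0.402902)·(0.097341)/(0.888577) = 1.447194;  |Δ| = 0.044137
g(1.447194) = 0.042267
u₅ = 1.447194 − 0.042267·(0.044137)/(0.445169) = 1.443003;  |Δ| = 0.004191
g(1.443003) = -0.001201
u₆ = 1.443003 − (-0.001201)·(-0.004191)/(-0.043468) = 1.443119;  |Δ| = 0.000116
|u₆ − u₅| = 0.000116 < 10^{-3}

n = 6, uₙ = 1.4431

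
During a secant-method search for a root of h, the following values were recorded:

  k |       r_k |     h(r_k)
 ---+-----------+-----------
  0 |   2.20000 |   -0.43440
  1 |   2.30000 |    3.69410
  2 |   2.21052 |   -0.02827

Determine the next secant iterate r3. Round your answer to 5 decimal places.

2.21120

r3 = 2.21052 − (-0.02827)·(2.21052 − 2.30000) / (-0.02827 − 3.69410)
   = 2.21052 − (0.0025296)/(-3.7223700) = 2.2111996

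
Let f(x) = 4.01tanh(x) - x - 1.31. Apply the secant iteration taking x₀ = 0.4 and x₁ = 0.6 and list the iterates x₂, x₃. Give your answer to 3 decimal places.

0.487, 0.480

f(0.4) = -0.18640, f(0.6) = 0.24357
x₂ = 0.60000 − 0.24357·(0.60000 − 0.40000) / (0.24357 − (-0.18640)) = 0.60000 − (0.04871)/(0.42997) = 0.48671
f(0.48671) = 0.01420
x₃ = 0.48671 − 0.01420·(0.48671 − 0.60000) / (0.01420 − 0.24357) = 0.48671 − (-0.00161)/(-0.22937) = 0.47969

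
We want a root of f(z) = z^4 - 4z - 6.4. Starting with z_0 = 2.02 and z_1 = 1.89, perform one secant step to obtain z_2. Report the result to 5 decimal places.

1.93630

f(2.02) = 2.1696642, f(1.89) = -1.2001016
z_2 = 1.8900000 − (-1.2001016)·(1.8900000 − 2.0200000) / (-1.2001016 − 2.1696642) = 1.8900000 − (0.1560132)/(-3.3697658) = 1.9362979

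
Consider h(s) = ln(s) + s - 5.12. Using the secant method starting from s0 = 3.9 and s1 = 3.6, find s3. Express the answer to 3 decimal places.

3.788

h(3.9) = 0.14098, h(3.6) = -0.23907
s2 = 3.60000 − (-0.23907)·(3.60000 − 3.90000) / (-0.23907 − 0.14098) = 3.60000 − (0.07172)/(-0.38004) = 3.78872
h(3.78872) = 0.00074
s3 = 3.78872 − 0.00074·(3.78872 − 3.60000) / (0.00074 − (-0.23907)) = 3.78872 − (0.00014)/(0.23981) = 3.78813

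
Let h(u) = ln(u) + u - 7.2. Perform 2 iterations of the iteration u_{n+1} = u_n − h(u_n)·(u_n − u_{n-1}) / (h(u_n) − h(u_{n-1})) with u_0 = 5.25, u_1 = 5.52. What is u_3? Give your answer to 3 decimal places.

5.496

h(5.25) = -0.29177, h(5.52) = 0.02838
u_2 = 5.52000 − 0.02838·(5.52000 − 5.25000) / (0.02838 − (-0.29177)) = 5.52000 − (0.00766)/(0.32015) = 5.49607
h(5.49607) = 0.00010
u_3 = 5.49607 − 0.00010·(5.49607 − 5.52000) / (0.00010 − 0.02838) = 5.49607 − (0.00000)/(-0.02828) = 5.49598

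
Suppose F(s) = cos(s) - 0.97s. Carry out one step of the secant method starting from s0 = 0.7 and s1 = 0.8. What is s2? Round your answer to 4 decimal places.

F(0.7) = 0.085842, F(0.8) = -0.079293
s2 = 0.800000 − (-0.079293)·(0.800000 − 0.700000) / (-0.079293 − 0.085842) = 0.800000 − (-0.007929)/(-0.165135) = 0.751983

0.7520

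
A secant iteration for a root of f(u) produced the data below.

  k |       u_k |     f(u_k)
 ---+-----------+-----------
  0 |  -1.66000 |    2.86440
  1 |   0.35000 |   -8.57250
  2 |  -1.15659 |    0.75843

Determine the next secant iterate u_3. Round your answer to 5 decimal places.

-1.03413

u_3 = -1.15659 − 0.75843·(-1.15659 − 0.35000) / (0.75843 − (-8.57250))
   = -1.15659 − (-1.1426431)/(9.3309300) = -1.0341324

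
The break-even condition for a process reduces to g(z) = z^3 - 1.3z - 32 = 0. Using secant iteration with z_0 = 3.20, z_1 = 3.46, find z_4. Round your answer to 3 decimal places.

3.311

g(3.20) = -3.39200, g(3.46) = 4.92374
z_2 = 3.46000 − 4.92374·(3.46000 − 3.20000) / (4.92374 − (-3.39200)) = 3.46000 − (1.28017)/(8.31574) = 3.30605
g(3.30605) = -0.16271
z_3 = 3.30605 − (-0.16271)·(3.30605 − 3.46000) / (-0.16271 − 4.92374) = 3.30605 − (0.02505)/(-5.08645) = 3.31098
g(3.31098) = -0.00740
z_4 = 3.31098 − (-0.00740)·(3.31098 − 3.30605) / (-0.00740 − (-0.16271)) = 3.31098 − (-0.00004)/(0.15532) = 3.31121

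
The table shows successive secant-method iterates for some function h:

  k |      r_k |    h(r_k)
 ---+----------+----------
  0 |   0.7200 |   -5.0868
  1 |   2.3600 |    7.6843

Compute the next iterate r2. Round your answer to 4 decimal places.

r2 = 2.3600 − 7.6843·(2.3600 − 0.7200) / (7.6843 − (-5.0868))
   = 2.3600 − (12.602252)/(12.771100) = 1.373221

1.3732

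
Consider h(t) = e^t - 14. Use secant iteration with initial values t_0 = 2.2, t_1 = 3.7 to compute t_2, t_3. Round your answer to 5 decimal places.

h(2.2) = -4.9749865, h(3.7) = 26.4473044
t_2 = 3.7000000 − 26.4473044·(3.7000000 − 2.2000000) / (26.4473044 − (-4.9749865)) = 3.7000000 − (39.6709565)/(31.4222909) = 2.4374900
h(2.4374900) = -2.5557205
t_3 = 2.4374900 − (-2.5557205)·(2.4374900 − 3.7000000) / (-2.5557205 − 26.4473044) = 2.4374900 − (3.2266227)/(-29.0030249) = 2.5487412

2.43749, 2.54874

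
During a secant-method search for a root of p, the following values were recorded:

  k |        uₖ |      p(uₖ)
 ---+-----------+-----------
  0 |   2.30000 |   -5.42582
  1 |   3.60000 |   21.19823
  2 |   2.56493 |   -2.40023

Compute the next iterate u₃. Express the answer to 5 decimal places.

2.67021

u₃ = 2.56493 − (-2.40023)·(2.56493 − 3.60000) / (-2.40023 − 21.19823)
   = 2.56493 − (2.4844061)/(-23.5984600) = 2.6702083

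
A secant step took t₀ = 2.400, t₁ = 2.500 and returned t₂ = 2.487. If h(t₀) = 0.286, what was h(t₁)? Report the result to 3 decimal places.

-0.043

The secant line through (2.400, 0.286) and (2.500, h(t₁)) crosses zero at t₂ = 2.487.
So (2.400, 0.286), (2.500, h(t₁)), (2.487, 0) are collinear:
h(t₁) = 0.286 · (2.500 − 2.487) / (2.400 − 2.487) = 0.286 · (0.01300)/(-0.08700) = -0.04274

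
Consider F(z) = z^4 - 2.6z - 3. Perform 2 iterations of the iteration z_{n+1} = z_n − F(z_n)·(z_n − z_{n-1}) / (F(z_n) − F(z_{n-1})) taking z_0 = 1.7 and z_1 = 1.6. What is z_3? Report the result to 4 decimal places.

F(1.7) = 0.932100, F(1.6) = -0.606400
z_2 = 1.600000 − (-0.606400)·(1.600000 − 1.700000) / (-0.606400 − 0.932100) = 1.600000 − (0.060640)/(-1.538500) = 1.639415
F(1.639415) = -0.038847
z_3 = 1.639415 − (-0.038847)·(1.639415 − 1.600000) / (-0.038847 − (-0.606400)) = 1.639415 − (-0.001531)/(0.567553) = 1.642113

1.6421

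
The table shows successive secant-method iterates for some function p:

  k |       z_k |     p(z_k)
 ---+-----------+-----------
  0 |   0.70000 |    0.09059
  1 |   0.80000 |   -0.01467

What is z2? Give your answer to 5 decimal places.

0.78606

z2 = 0.80000 − (-0.01467)·(0.80000 − 0.70000) / (-0.01467 − 0.09059)
   = 0.80000 − (-0.0014670)/(-0.1052600) = 0.7860631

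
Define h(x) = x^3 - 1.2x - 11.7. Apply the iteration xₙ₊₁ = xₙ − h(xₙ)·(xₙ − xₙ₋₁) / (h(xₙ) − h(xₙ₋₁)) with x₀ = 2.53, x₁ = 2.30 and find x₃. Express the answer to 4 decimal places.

2.4464

h(2.53) = 1.458277, h(2.30) = -2.293000
x₂ = 2.300000 − (-2.293000)·(2.300000 − 2.530000) / (-2.293000 − 1.458277) = 2.300000 − (0.527390)/(-3.751277) = 2.440589
h(2.440589) = -0.091393
x₃ = 2.440589 − (-0.091393)·(2.440589 − 2.300000) / (-0.091393 − (-2.293000)) = 2.440589 − (-0.012849)/(2.201607) = 2.446426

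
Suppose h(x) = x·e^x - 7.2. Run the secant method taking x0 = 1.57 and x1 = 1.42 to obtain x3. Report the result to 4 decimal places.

1.5416

h(1.57) = 0.346438, h(1.42) = -1.325289
x2 = 1.420000 − (-1.325289)·(1.420000 − 1.570000) / (-1.325289 − 0.346438) = 1.420000 − (0.198793)/(-1.671727) = 1.538915
h(1.538915) = -0.029377
x3 = 1.538915 − (-0.029377)·(1.538915 − 1.420000) / (-0.029377 − (-1.325289)) = 1.538915 − (-0.003493)/(1.295912) = 1.541611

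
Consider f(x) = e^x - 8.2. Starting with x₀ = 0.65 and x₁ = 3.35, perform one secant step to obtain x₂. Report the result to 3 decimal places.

1.288

f(0.65) = -6.28446, f(3.35) = 20.30273
x₂ = 3.35000 − 20.30273·(3.35000 − 0.65000) / (20.30273 − (-6.28446)) = 3.35000 − (54.81738)/(26.58719) = 1.28820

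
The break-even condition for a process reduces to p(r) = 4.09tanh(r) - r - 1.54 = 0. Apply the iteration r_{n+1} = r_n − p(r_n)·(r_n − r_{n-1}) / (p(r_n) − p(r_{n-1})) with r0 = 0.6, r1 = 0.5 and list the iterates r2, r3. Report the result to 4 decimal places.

0.5726, 0.5712

p(0.6) = 0.056533, p(0.5) = -0.149941
r2 = 0.500000 − (-0.149941)·(0.500000 − 0.600000) / (-0.149941 − 0.056533) = 0.500000 − (0.014994)/(-0.206474) = 0.572620
p(0.572620) = 0.003058
r3 = 0.572620 − 0.003058·(0.572620 − 0.500000) / (0.003058 − (-0.149941)) = 0.572620 − (0.000222)/(0.152999) = 0.571168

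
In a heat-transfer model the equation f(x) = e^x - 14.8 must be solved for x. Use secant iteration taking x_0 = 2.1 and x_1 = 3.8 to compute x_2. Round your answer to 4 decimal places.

f(2.1) = -6.633830, f(3.8) = 29.901184
x_2 = 3.800000 − 29.901184·(3.800000 − 2.100000) / (29.901184 − (-6.633830)) = 3.800000 − (50.832014)/(36.535015) = 2.408677

2.4087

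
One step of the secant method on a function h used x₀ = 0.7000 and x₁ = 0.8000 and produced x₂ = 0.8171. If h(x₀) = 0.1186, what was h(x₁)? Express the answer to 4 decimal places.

The secant line through (0.7000, 0.1186) and (0.8000, h(x₁)) crosses zero at x₂ = 0.8171.
So (0.7000, 0.1186), (0.8000, h(x₁)), (0.8171, 0) are collinear:
h(x₁) = 0.1186 · (0.8000 − 0.8171) / (0.7000 − 0.8171) = 0.1186 · (-0.017100)/(-0.117100) = 0.017319

0.0173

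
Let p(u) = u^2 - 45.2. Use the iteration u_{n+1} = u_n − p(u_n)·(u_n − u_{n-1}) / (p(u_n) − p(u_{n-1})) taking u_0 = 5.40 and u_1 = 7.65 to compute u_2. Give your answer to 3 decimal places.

p(5.40) = -16.04000, p(7.65) = 13.32250
u_2 = 7.65000 − 13.32250·(7.65000 − 5.40000) / (13.32250 − (-16.04000)) = 7.65000 − (29.97563)/(29.36250) = 6.62912

6.629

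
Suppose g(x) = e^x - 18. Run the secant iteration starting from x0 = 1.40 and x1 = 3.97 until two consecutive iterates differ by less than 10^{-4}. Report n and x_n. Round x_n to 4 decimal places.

n = 8, x_n = 2.8904

g(1.40) = -13.944800, g(3.97) = 34.984531
x2 = 3.970000 − 34.984531·(2.570000)/(48.929331) = 2.132447;  |Δ| = 1.837553
g(2.132447) = -9.564518
x3 = 2.132447 − (-9.564518)·(-1.837553)/(-44.549049) = 2.526963;  |Δ| = 0.394516
g(2.526963) = -5.484563
x4 = 2.526963 − (-5.484563)·(0.394516)/(4.079954) = 3.057299;  |Δ| = 0.530336
g(3.057299) = 3.270030
x5 = 3.057299 − 3.270030·(0.530336)/(8.754593) = 2.859207;  |Δ| = 0.198092
g(2.859207) = -0.552315
x6 = 2.859207 − (-0.552315)·(-0.198092)/(-3.822345) = 2.887831;  |Δ| = 0.028624
g(2.887831) = -0.045683
x7 = 2.887831 − (-0.045683)·(0.028624)/(0.506631) = 2.890412;  |Δ| = 0.002581
g(2.890412) = 0.000717
x8 = 2.890412 − 0.000717·(0.002581)/(0.046400) = 2.890372;  |Δ| = 0.000040
|x8 − x7| = 0.000040 < 10^{-4}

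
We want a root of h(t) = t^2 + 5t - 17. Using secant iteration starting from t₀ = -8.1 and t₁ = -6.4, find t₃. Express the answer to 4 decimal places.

-7.3299

h(-8.1) = 8.110000, h(-6.4) = -8.040000
t₂ = -6.400000 − (-8.040000)·(-6.400000 − (-8.100000)) / (-8.040000 − 8.110000) = -6.400000 − (-13.668000)/(-16.150000) = -7.246316
h(-7.246316) = -0.722486
t₃ = -7.246316 − (-0.722486)·(-7.246316 − (-6.400000)) / (-0.722486 − (-8.040000)) = -7.246316 − (0.611452)/(7.317514) = -7.329876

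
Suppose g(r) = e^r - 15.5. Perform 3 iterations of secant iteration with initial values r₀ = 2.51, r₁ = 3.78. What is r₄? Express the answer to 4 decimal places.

2.7432

g(2.51) = -3.195070, g(3.78) = 28.316042
r₂ = 3.780000 − 28.316042·(3.780000 − 2.510000) / (28.316042 − (-3.195070)) = 3.780000 − (35.961373)/(31.511112) = 2.638772
g(2.638772) = -1.503999
r₃ = 2.638772 − (-1.503999)·(2.638772 − 3.780000) / (-1.503999 − 28.316042) = 2.638772 − (1.716406)/(-29.820040) = 2.696330
g(2.696330) = -0.674770
r₄ = 2.696330 − (-0.674770)·(2.696330 − 2.638772) / (-0.674770 − (-1.503999)) = 2.696330 − (-0.038839)/(0.829229) = 2.743168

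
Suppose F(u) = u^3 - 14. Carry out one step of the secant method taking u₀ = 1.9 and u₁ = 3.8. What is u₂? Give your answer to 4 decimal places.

F(1.9) = -7.141000, F(3.8) = 40.872000
u₂ = 3.800000 − 40.872000·(3.800000 − 1.900000) / (40.872000 − (-7.141000)) = 3.800000 − (77.656800)/(48.013000) = 2.182588

2.1826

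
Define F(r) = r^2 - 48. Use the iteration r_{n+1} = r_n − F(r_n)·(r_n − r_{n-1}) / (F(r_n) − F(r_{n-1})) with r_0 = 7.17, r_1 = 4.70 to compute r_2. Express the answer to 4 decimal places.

6.8828

F(7.17) = 3.408900, F(4.70) = -25.910000
r_2 = 4.700000 − (-25.910000)·(4.700000 − 7.170000) / (-25.910000 − 3.408900) = 4.700000 − (63.997700)/(-29.318900) = 6.882814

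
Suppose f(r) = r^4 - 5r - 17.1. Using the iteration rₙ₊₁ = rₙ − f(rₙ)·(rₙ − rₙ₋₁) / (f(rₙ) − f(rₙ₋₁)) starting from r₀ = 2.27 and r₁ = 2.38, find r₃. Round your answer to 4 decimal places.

f(2.27) = -1.897622, f(2.38) = 3.085427
r₂ = 2.380000 − 3.085427·(2.380000 − 2.270000) / (3.085427 − (-1.897622)) = 2.380000 − (0.339397)/(4.983049) = 2.311890
f(2.311890) = -0.092199
r₃ = 2.311890 − (-0.092199)·(2.311890 − 2.380000) / (-0.092199 − 3.085427) = 2.311890 − (0.006280)/(-3.177626) = 2.313866

2.3139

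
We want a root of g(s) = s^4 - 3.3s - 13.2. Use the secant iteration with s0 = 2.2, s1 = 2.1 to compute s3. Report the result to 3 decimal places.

g(2.2) = 2.96560, g(2.1) = -0.68190
s2 = 2.10000 − (-0.68190)·(2.10000 − 2.20000) / (-0.68190 − 2.96560) = 2.10000 − (0.06819)/(-3.64750) = 2.11869
g(2.11869) = -0.04175
s3 = 2.11869 − (-0.04175)·(2.11869 − 2.10000) / (-0.04175 − (-0.68190)) = 2.11869 − (-0.00078)/(0.64015) = 2.11991

2.120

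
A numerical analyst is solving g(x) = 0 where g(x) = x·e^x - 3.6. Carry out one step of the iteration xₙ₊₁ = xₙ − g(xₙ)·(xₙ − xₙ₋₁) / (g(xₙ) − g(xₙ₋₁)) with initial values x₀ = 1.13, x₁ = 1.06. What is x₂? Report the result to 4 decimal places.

1.1463

g(1.13) = -0.101908, g(1.06) = -0.540447
x₂ = 1.060000 − (-0.540447)·(1.060000 − 1.130000) / (-0.540447 − (-0.101908)) = 1.060000 − (0.037831)/(-0.438539) = 1.146267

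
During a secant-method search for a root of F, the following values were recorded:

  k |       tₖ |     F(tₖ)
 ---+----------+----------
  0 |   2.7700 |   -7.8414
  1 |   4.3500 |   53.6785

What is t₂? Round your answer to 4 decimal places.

t₂ = 4.3500 − 53.6785·(4.3500 − 2.7700) / (53.6785 − (-7.8414))
   = 4.3500 − (84.812030)/(61.519900) = 2.971389

2.9714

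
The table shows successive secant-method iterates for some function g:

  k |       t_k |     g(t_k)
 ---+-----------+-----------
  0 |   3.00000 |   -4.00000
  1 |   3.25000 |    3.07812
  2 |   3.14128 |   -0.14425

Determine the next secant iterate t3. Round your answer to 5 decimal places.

3.14615

t3 = 3.14128 − (-0.14425)·(3.14128 − 3.25000) / (-0.14425 − 3.07812)
   = 3.14128 − (0.0156829)/(-3.2223700) = 3.1461469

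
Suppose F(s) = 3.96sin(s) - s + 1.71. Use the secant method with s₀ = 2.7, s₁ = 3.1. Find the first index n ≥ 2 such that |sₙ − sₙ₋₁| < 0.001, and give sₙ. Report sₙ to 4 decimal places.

n = 4, sₙ = 2.8497

F(2.7) = 0.702424, F(3.1) = -1.225341
s₂ = 3.100000 − (-1.225341)·(0.400000)/(-1.927765) = 2.845749;  |Δ| = 0.254251
F(2.845749) = 0.018777
s₃ = 2.845749 − 0.018777·(-0.254251)/(1.244118) = 2.849586;  |Δ| = 0.003837
F(2.849586) = 0.000396
s₄ = 2.849586 − 0.000396·(0.003837)/(-0.018382) = 2.849669;  |Δ| = 0.000083
|s₄ − s₃| = 0.000083 < 0.001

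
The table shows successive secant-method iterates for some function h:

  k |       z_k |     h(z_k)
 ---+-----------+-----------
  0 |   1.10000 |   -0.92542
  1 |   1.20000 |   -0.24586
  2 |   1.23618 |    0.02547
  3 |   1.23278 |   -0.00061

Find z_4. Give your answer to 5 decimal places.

1.23286

z_4 = 1.23278 − (-0.00061)·(1.23278 − 1.23618) / (-0.00061 − 0.02547)
   = 1.23278 − (0.0000021)/(-0.0260800) = 1.2328595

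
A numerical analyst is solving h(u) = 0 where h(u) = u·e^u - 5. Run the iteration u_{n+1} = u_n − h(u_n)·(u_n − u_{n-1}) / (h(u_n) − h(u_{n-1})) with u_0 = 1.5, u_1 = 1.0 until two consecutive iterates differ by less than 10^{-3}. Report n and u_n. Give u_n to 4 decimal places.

h(1.5) = 1.722534, h(1.0) = -2.281718
u_2 = 1.000000 − (-2.281718)·(-0.500000)/(-4.004252) = 1.284912;  |Δ| = 0.284912
h(1.284912) = -0.355879
u_3 = 1.284912 − (-0.355879)·(0.284912)/(1.925839) = 1.337561;  |Δ| = 0.052649
h(1.337561) = 0.095762
u_4 = 1.337561 − 0.095762·(0.052649)/(0.451642) = 1.326398;  |Δ| = 0.011163
h(1.326398) = -0.002864
u_5 = 1.326398 − (-0.002864)·(-0.011163)/(-0.098627) = 1.326722;  |Δ| = 0.000324
|u_5 − u_4| = 0.000324 < 10^{-3}

n = 5, u_n = 1.3267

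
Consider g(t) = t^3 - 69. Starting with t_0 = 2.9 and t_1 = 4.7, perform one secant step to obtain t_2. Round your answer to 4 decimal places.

3.9109

g(2.9) = -44.611000, g(4.7) = 34.823000
t_2 = 4.700000 − 34.823000·(4.700000 − 2.900000) / (34.823000 − (-44.611000)) = 4.700000 − (62.681400)/(79.434000) = 3.910900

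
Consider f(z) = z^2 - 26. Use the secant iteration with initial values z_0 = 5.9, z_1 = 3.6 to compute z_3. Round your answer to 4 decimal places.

f(5.9) = 8.810000, f(3.6) = -13.040000
z_2 = 3.600000 − (-13.040000)·(3.600000 − 5.900000) / (-13.040000 − 8.810000) = 3.600000 − (29.992000)/(-21.850000) = 4.972632
f(4.972632) = -1.272935
z_3 = 4.972632 − (-1.272935)·(4.972632 − 3.600000) / (-1.272935 − (-13.040000)) = 4.972632 − (-1.747271)/(11.767065) = 5.121120

5.1211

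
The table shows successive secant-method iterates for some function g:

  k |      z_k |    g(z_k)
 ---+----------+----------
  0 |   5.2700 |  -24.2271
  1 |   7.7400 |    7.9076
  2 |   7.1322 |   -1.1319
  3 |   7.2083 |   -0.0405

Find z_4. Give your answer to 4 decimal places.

7.2111

z_4 = 7.2083 − (-0.0405)·(7.2083 − 7.1322) / (-0.0405 − (-1.1319))
   = 7.2083 − (-0.003082)/(1.091400) = 7.211124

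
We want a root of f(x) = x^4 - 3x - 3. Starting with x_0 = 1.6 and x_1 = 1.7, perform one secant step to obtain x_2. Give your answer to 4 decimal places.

f(1.6) = -1.246400, f(1.7) = 0.252100
x_2 = 1.700000 − 0.252100·(1.700000 − 1.600000) / (0.252100 − (-1.246400)) = 1.700000 − (0.025210)/(1.498500) = 1.683177

1.6832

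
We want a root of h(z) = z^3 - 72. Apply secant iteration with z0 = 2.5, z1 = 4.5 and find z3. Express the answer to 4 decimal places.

4.1469

h(2.5) = -56.375000, h(4.5) = 19.125000
z2 = 4.500000 − 19.125000·(4.500000 − 2.500000) / (19.125000 − (-56.375000)) = 4.500000 − (38.250000)/(75.500000) = 3.993377
h(3.993377) = -8.317355
z3 = 3.993377 − (-8.317355)·(3.993377 − 4.500000) / (-8.317355 − 19.125000) = 3.993377 − (4.213759)/(-27.442355) = 4.146927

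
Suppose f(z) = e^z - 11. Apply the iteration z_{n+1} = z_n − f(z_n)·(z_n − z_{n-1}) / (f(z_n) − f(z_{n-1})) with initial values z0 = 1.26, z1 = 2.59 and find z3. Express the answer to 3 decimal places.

f(1.26) = -7.47458, f(2.59) = 2.32977
z2 = 2.59000 − 2.32977·(2.59000 − 1.26000) / (2.32977 − (-7.47458)) = 2.59000 − (3.09860)/(9.80435) = 2.27396
f(2.27396) = -1.28222
z3 = 2.27396 − (-1.28222)·(2.27396 − 2.59000) / (-1.28222 − 2.32977) = 2.27396 − (0.40524)/(-3.61199) = 2.38615

2.386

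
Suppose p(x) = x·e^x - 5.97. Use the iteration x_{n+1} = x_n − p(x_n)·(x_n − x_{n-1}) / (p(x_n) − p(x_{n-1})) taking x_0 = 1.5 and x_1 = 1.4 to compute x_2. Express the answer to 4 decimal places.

p(1.5) = 0.752534, p(1.4) = -0.292720
x_2 = 1.400000 − (-0.292720)·(1.400000 − 1.500000) / (-0.292720 − 0.752534) = 1.400000 − (0.029272)/(-1.045254) = 1.428005

1.4280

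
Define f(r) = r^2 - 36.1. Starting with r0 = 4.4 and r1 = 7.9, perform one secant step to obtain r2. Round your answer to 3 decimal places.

f(4.4) = -16.74000, f(7.9) = 26.31000
r2 = 7.90000 − 26.31000·(7.90000 − 4.40000) / (26.31000 − (-16.74000)) = 7.90000 − (92.08500)/(43.05000) = 5.76098

5.761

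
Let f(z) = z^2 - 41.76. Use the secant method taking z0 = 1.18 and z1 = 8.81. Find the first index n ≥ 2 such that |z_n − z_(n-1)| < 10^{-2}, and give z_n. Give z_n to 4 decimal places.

f(1.18) = -40.367600, f(8.81) = 35.856100
z2 = 8.810000 − 35.856100·(7.630000)/(76.223700) = 5.220801;  |Δ| = 3.589199
f(5.220801) = -14.503239
z3 = 5.220801 − (-14.503239)·(-3.589199)/(-50.359339) = 6.254472;  |Δ| = 1.033672
f(6.254472) = -2.641576
z4 = 6.254472 − (-2.641576)·(1.033672)/(11.861663) = 6.484670;  |Δ| = 0.230197
f(6.484670) = 0.290939
z5 = 6.484670 − 0.290939·(0.230197)/(2.932515) = 6.461831;  |Δ| = 0.022838
f(6.461831) = -0.004736
z6 = 6.461831 − (-0.004736)·(-0.022838)/(-0.295675) = 6.462197;  |Δ| = 0.000366
|z6 − z5| = 0.000366 < 10^{-2}

n = 6, z_n = 6.4622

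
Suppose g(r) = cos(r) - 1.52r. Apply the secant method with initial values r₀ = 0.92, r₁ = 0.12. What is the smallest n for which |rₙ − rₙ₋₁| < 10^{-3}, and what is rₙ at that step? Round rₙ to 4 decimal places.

n = 5, rₙ = 0.5581

g(0.92) = -0.792580, g(0.12) = 0.810409
r₂ = 0.120000 − 0.810409·(-0.800000)/(1.602988) = 0.524449;  |Δ| = 0.404449
g(0.524449) = 0.068438
r₃ = 0.524449 − 0.068438·(0.404449)/(-0.741971) = 0.561754;  |Δ| = 0.037305
g(0.561754) = -0.007545
r₄ = 0.561754 − (-0.007545)·(0.037305)/(-0.075982) = 0.558050;  |Δ| = 0.003704
g(0.558050) = 0.000053
r₅ = 0.558050 − 0.000053·(-0.003704)/(0.007598) = 0.558076;  |Δ| = 0.000026
|r₅ − r₄| = 0.000026 < 10^{-3}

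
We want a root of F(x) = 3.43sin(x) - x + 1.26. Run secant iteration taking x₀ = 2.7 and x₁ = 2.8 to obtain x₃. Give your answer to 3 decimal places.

F(2.7) = 0.02591, F(2.8) = -0.39099
x₂ = 2.80000 − (-0.39099)·(2.80000 − 2.70000) / (-0.39099 − 0.02591) = 2.80000 − (-0.03910)/(-0.41690) = 2.70622
F(2.70622) = 0.00039
x₃ = 2.70622 − 0.00039·(2.70622 − 2.80000) / (0.00039 − (-0.39099)) = 2.70622 − (-0.00004)/(0.39139) = 2.70631

2.706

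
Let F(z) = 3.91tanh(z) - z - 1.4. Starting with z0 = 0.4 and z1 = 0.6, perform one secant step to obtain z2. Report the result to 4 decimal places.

0.5518

F(0.4) = -0.314400, F(0.6) = 0.099864
z2 = 0.600000 − 0.099864·(0.600000 − 0.400000) / (0.099864 − (-0.314400)) = 0.600000 − (0.019973)/(0.414263) = 0.551787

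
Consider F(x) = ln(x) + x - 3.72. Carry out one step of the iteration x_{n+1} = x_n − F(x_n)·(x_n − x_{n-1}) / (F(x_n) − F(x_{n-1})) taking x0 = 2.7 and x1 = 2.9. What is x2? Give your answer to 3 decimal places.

2.720

F(2.7) = -0.02675, F(2.9) = 0.24471
x2 = 2.90000 − 0.24471·(2.90000 − 2.70000) / (0.24471 − (-0.02675)) = 2.90000 − (0.04894)/(0.27146) = 2.71971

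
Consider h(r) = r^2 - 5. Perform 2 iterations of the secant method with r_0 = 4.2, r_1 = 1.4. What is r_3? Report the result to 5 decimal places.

2.30940

h(4.2) = 12.6400000, h(1.4) = -3.0400000
r_2 = 1.4000000 − (-3.0400000)·(1.4000000 − 4.2000000) / (-3.0400000 − 12.6400000) = 1.4000000 − (8.5120000)/(-15.6800000) = 1.9428571
h(1.9428571) = -1.2253061
r_3 = 1.9428571 − (-1.2253061)·(1.9428571 − 1.4000000) / (-1.2253061 − (-3.0400000)) = 1.9428571 − (-0.6651662)/(1.8146939) = 2.3094017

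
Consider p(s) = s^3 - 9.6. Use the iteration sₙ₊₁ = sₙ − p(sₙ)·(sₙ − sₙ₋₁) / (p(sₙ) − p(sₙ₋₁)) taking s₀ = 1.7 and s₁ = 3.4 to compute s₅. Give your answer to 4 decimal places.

2.1250

p(1.7) = -4.687000, p(3.4) = 29.704000
s₂ = 3.400000 − 29.704000·(3.400000 − 1.700000) / (29.704000 − (-4.687000)) = 3.400000 − (50.496800)/(34.391000) = 1.931686
p(1.931686) = -2.392090
s₃ = 1.931686 − (-2.392090)·(1.931686 − 3.400000) / (-2.392090 − 29.704000) = 1.931686 − (3.512341)/(-32.096090) = 2.041118
p(2.041118) = -1.096375
s₄ = 2.041118 − (-1.096375)·(2.041118 − 1.931686) / (-1.096375 − (-2.392090)) = 2.041118 − (-0.119979)/(1.295716) = 2.133714
p(2.133714) = 0.114235
s₅ = 2.133714 − 0.114235·(2.133714 − 2.041118) / (0.114235 − (-1.096375)) = 2.133714 − (0.010578)/(1.210610) = 2.124976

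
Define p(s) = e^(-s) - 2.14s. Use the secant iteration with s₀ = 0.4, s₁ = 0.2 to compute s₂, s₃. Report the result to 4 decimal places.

0.3356, 0.3345

p(0.4) = -0.185680, p(0.2) = 0.390731
s₂ = 0.200000 − 0.390731·(0.200000 − 0.400000) / (0.390731 − (-0.185680)) = 0.200000 − (-0.078146)/(0.576411) = 0.335574
p(0.335574) = -0.003200
s₃ = 0.335574 − (-0.003200)·(0.335574 − 0.200000) / (-0.003200 − 0.390731) = 0.335574 − (-0.000434)/(-0.393931) = 0.334472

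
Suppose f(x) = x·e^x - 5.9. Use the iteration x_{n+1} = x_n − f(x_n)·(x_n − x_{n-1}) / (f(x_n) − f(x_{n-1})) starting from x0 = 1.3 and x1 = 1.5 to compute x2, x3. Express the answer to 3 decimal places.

1.416, 1.422

f(1.3) = -1.12991, f(1.5) = 0.82253
x2 = 1.50000 − 0.82253·(1.50000 − 1.30000) / (0.82253 − (-1.12991)) = 1.50000 − (0.16451)/(1.95245) = 1.41574
f(1.41574) = -0.06778
x3 = 1.41574 − (-0.06778)·(1.41574 − 1.50000) / (-0.06778 − 0.82253) = 1.41574 − (0.00571)/(-0.89031) = 1.42216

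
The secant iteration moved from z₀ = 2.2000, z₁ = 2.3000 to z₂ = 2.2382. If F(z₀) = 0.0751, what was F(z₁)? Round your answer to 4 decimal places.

The secant line through (2.2000, 0.0751) and (2.3000, F(z₁)) crosses zero at z₂ = 2.2382.
So (2.2000, 0.0751), (2.3000, F(z₁)), (2.2382, 0) are collinear:
F(z₁) = 0.0751 · (2.3000 − 2.2382) / (2.2000 − 2.2382) = 0.0751 · (0.061800)/(-0.038200) = -0.121497

-0.1215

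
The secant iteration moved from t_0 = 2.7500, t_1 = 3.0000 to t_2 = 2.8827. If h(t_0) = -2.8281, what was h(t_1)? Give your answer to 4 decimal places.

The secant line through (2.7500, -2.8281) and (3.0000, h(t_1)) crosses zero at t_2 = 2.8827.
So (2.7500, -2.8281), (3.0000, h(t_1)), (2.8827, 0) are collinear:
h(t_1) = -2.8281 · (3.0000 − 2.8827) / (2.7500 − 2.8827) = -2.8281 · (0.117300)/(-0.132700) = 2.499895

2.4999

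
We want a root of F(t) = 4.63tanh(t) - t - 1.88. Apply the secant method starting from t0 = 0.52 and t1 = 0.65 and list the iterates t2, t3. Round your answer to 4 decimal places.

F(0.52) = -0.188249, F(0.65) = 0.116832
t2 = 0.650000 − 0.116832·(0.650000 − 0.520000) / (0.116832 − (-0.188249)) = 0.650000 − (0.015188)/(0.305081) = 0.600216
F(0.600216) = 0.007035
t3 = 0.600216 − 0.007035·(0.600216 − 0.650000) / (0.007035 − 0.116832) = 0.600216 − (-0.000350)/(-0.109797) = 0.597026

0.6002, 0.5970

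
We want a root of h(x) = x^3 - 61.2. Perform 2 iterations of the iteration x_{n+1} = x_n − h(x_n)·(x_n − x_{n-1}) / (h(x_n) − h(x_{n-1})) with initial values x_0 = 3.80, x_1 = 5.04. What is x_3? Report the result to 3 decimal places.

h(3.80) = -6.32800, h(5.04) = 66.82406
x_2 = 5.04000 − 66.82406·(5.04000 − 3.80000) / (66.82406 − (-6.32800)) = 5.04000 − (82.86184)/(73.15206) = 3.90727
h(3.90727) = -1.54884
x_3 = 3.90727 − (-1.54884)·(3.90727 − 5.04000) / (-1.54884 − 66.82406) = 3.90727 − (1.75442)/(-68.37290) = 3.93293

3.933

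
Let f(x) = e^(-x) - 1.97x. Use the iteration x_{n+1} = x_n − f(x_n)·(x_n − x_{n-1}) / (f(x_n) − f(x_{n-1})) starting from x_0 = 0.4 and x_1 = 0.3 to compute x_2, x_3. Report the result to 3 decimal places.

0.356, 0.356

f(0.4) = -0.11768, f(0.3) = 0.14982
x_2 = 0.30000 − 0.14982·(0.30000 − 0.40000) / (0.14982 − (-0.11768)) = 0.30000 − (-0.01498)/(0.26750) = 0.35601
f(0.35601) = -0.00087
x_3 = 0.35601 − (-0.00087)·(0.35601 − 0.30000) / (-0.00087 − 0.14982) = 0.35601 − (-0.00005)/(-0.15068) = 0.35569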